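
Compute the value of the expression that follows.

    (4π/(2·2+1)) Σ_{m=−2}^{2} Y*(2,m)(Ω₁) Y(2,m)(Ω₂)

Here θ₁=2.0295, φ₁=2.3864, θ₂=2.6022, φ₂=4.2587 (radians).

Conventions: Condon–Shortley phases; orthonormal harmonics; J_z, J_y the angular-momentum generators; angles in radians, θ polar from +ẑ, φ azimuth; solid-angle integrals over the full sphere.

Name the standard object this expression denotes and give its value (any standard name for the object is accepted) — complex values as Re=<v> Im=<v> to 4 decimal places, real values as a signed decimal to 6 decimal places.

This sum is the spherical-harmonic addition theorem: it equals the Legendre polynomial P_l(cos γ) of the angle γ between the two directions.
Summing Y*_{l m}(θ₁,φ₁)·Y_{l m}(θ₂,φ₂) over m ∈ [−2, 2]; prefactor 4π/(2·2+1) = 2.513274:
  [-2]  conj(Y_{2,-2})(Ω₁) = +0.018749-0.309975i ; Y_{2,-2}(Ω₂) = -0.062751-0.080286i ; Δ = -0.026063+0.017946i
  [-1]  conj(Y_{2,-1})(Ω₁) = +0.223330-0.210230i ; Y_{2,-1}(Ω₂) = +0.149217-0.306014i ; Δ = -0.031009-0.099712i
  [+0]  conj(Y_{2,0})(Ω₁) = -0.129885-0.000000i ; Y_{2,0}(Ω₂) = +0.381182+0.000000i ; Δ = -0.049510-0.000000i
  [+1]  conj(Y_{2,1})(Ω₁) = -0.223330-0.210230i ; Y_{2,1}(Ω₂) = -0.149217-0.306014i ; Δ = -0.031009+0.099712i
  [+2]  conj(Y_{2,2})(Ω₁) = +0.018749+0.309975i ; Y_{2,2}(Ω₂) = -0.062751+0.080286i ; Δ = -0.026063-0.017946i
Accumulated sum -0.163654-0.000000i; after 4π/(2l+1) scaling, -0.411306-0.000000i ⇒ P_2 = -0.411306

Legendre polynomial (addition theorem), -0.411306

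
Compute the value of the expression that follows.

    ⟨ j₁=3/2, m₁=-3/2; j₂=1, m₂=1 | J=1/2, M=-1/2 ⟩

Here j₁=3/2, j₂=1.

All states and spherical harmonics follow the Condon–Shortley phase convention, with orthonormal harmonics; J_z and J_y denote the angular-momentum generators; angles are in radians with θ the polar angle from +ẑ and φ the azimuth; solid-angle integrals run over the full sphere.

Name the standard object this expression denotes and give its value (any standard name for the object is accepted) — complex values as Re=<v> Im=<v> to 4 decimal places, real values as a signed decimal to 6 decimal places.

This is a Clebsch–Gordan (vector-coupling) coefficient.
triangle: 2!*1!*0!/4! = 2/24
(j±m)!: 0!*3!*2!*0!*0!*1! = 12
prefactor² = (2J+1)*Δ*N² = 2
  k=2: +1/(2!*0!*1!*0!*0!*0!) = 1/2
Σ = 1/2  ⇒  CG² = 2*(1/2)² = 1/2
CG = +√(1/2) = +0.707107

Clebsch–Gordan coefficient, +√(1/2) ≈ +0.707107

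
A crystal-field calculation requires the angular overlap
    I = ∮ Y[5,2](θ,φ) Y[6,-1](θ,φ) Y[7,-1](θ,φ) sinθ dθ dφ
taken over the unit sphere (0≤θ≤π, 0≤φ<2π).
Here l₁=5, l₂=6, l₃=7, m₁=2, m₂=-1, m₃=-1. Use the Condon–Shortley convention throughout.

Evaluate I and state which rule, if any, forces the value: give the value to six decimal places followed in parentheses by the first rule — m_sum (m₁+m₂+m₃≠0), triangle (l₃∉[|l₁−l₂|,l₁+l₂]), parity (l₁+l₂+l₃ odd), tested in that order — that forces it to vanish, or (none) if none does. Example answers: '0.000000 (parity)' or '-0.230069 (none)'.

m-sum 0 ✓  L=18 even ✓  1≤7≤11 ✓
Π(2lᵢ+1) = 11×13×15 = 2145
triangle coeff Δ(5,6,7) = 1/174594420
Σ_t [0,4]: t=0:+1/4147200 t=1:−1/207360 t=2:+1/82944 t=3:−1/207360 t=4:+1/4147200 = 1/345600
(3j)²=420/46189 [(5 6 7; 0 0 0)], sign=-1
Σ_t [0,3]: t=0:+1/622080 t=1:−1/165888 t=2:+1/345600 t=3:−1/6220800 = -7/4147200
(3j)²=2401/277134 [(5 6 7; 2 -1 -1)], sign=-1
⇒ 4πI² = 2521050/14919047
I = (+1)√(2521050/14919047/(4π)) = 0.11596188
No selection rule forces the value: the integral is nonzero (none).

0.115962 (none)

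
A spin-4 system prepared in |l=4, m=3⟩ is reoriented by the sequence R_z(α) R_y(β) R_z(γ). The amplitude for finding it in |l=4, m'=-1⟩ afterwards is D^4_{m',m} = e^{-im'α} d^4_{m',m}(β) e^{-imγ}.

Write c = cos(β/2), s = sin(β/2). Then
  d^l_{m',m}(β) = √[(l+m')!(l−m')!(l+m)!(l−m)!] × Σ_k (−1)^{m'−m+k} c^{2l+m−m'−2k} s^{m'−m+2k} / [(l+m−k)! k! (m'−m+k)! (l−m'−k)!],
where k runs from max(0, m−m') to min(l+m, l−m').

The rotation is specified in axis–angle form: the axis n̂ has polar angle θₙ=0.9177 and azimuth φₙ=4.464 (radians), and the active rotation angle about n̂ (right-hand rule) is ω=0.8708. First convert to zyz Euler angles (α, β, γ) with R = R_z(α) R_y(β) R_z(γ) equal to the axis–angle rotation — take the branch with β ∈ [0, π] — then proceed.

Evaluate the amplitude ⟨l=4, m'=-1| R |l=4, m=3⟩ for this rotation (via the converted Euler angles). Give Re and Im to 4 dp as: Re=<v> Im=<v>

Re=0.0032 Im=-0.1213

Axis–angle → zyz. n̂ = (sinθₙcosφₙ, sinθₙsinφₙ, cosθₙ) = (-0.195250, -0.769832, +0.607648), ω = 0.8708.
R = I cosω + sinω [n̂]ₓ + (1−cosω) n̂n̂ᵀ gives
  R = [+0.657778, -0.411279, -0.631013; +0.518234, +0.855068, -0.017096; +0.546590, -0.315767, +0.775584]
β = atan2(√(R₁₃²+R₂₃²), R₃₃) = 0.683157; α = atan2(R₂₃, R₁₃) mod 2π = 3.168679; γ = atan2(R₃₂, −R₃₁) mod 2π = 3.665457
Split into d^4_{-1,3}(β=0.6832) × two z-phases.
Half-angle: c=0.942227, s=0.334975. N=√(6·120·5040·1)=1904.940944
The bounds max(0,m−m')=4 and min(l+m,l−m')=5 give 2 terms
  k=4: (−1)^0·1904.9409/(144)·0.9422^4·0.3350^4 = +0.131277
  k=5: (−1)^1·1904.9409/(240)·0.9422^2·0.3350^6 = -0.009955
d^4_{-1,3}(0.6832) = +0.131277 -0.009955 = +0.121322
Phases: e^{-i·(-1)·3.1687}=-0.999633-0.027083i, e^{-i·(3)·3.6655}=+0.000796+1.000000i ⇒ D=+0.003189-0.121280i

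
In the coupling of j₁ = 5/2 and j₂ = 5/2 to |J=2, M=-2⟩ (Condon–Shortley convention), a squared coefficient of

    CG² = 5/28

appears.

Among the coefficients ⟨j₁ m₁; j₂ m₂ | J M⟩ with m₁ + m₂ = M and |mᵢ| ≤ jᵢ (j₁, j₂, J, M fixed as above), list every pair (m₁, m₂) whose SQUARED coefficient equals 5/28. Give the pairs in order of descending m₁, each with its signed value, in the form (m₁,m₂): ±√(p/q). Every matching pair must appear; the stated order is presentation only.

Admissible pairs with m₁+m₂ = M = -2: (-5/2,1/2), (-3/2,-1/2), (-1/2,-3/2), (1/2,-5/2)
  (m₁,m₂)=(1/2,-5/2): CG² = 5/28, CG = +√(5/28)   ← matches the target
  (m₁,m₂)=(-1/2,-3/2): CG² = 9/28, CG = −√(9/28)
  (m₁,m₂)=(-3/2,-1/2): CG² = 9/28, CG = +√(9/28)
  (m₁,m₂)=(-5/2,1/2): CG² = 5/28, CG = −√(5/28)   ← matches the target
Pairs with CG² = 5/28: (1/2,-5/2): +√(5/28); (-5/2,1/2): −√(5/28)

(1/2,-5/2): +√(5/28); (-5/2,1/2): −√(5/28)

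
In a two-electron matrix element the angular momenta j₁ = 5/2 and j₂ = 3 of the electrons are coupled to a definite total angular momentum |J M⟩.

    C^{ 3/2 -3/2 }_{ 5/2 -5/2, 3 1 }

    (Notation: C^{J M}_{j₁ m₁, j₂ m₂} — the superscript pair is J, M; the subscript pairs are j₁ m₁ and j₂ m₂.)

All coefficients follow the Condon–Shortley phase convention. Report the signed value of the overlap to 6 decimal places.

+0.267261

√[4·4!1!2!/8! · 0!5!4!2!0!3!] = √(1152/7)
  +(−1)^4/∏(4,0,1,0,0,2)! = 1/48  (running 1/48)
⟨..|..⟩ = √(1152/7)·(1/48) = +0.267261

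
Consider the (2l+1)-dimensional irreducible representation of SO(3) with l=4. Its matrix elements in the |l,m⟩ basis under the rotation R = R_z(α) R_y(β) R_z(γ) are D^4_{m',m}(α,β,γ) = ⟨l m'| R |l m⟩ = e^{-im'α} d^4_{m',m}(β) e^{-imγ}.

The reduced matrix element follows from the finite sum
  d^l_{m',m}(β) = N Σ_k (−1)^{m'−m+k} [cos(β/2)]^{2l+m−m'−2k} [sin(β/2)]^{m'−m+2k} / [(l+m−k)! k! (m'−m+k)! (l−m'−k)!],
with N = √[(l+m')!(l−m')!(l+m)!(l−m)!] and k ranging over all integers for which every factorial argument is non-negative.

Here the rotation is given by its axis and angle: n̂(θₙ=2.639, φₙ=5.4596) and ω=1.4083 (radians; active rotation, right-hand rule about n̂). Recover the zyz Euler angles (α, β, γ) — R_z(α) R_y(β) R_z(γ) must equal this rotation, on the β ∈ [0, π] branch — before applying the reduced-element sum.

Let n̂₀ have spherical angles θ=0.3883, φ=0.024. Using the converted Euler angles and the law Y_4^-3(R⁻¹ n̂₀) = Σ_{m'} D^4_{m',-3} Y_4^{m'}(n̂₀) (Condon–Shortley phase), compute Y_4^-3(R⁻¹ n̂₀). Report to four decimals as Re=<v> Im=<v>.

Axis–angle → zyz. n̂ = (sinθₙcosφₙ, sinθₙsinφₙ, cosθₙ) = (+0.327361, -0.353368, -0.876337), ω = 1.4083.
R = I cosω + sinω [n̂]ₓ + (1−cosω) n̂n̂ᵀ gives
  R = [+0.251610, +0.767828, -0.589180; -0.961756, +0.266450, -0.063478; +0.108247, +0.582619, +0.805505]
β = atan2(√(R₁₃²+R₂₃²), R₃₃) = 0.634269; α = atan2(R₂₃, R₁₃) mod 2π = 3.248917; γ = atan2(R₃₂, −R₃₁) mod 2π = 1.754495
Need the full column D^4_{m',-3} for m'=−4..4 at α=3.2489, β=0.6343, γ=1.7545.
cos(β/2)=0.950133, sin(β/2)=0.311845
d^4_{-4,-3}: single k=1 term ⇒ +0.616559;  D = +0.512187-0.343234i
d^4_{-3,-3}: k∈[0..1] ⇒ +0.664163 -0.500821 = +0.163342;  D = -0.125170+0.104943i
d^4_{-2,-3}: k∈[0..1] ⇒ -0.815631 +0.263588 = -0.552043;  D = -0.382608+0.397949i
d^4_{-1,-3}: k∈[0..1] ⇒ +0.567878 -0.101956 = +0.465922;  D = -0.285083+0.368525i
d^4_{0,-3}: k∈[0..1] ⇒ -0.277846 +0.029930 = -0.247915;  D = -0.129814+0.211212i
d^4_{1,-3}: k∈[0..1] ⇒ +0.101956 -0.006590 = +0.095366;  D = -0.040946+0.086129i
d^4_{2,-3}: k∈[0..1] ⇒ -0.028395 +0.001020 = -0.027375;  D = -0.009037+0.025840i
d^4_{3,-3}: k∈[0..1] ⇒ +0.005812 -0.000089 = +0.005722;  D = -0.001300+0.005573i
d^4_{4,-3}: single k=0 term ⇒ -0.000771;  D = -0.000094+0.000765i
Y_4^{m'}(θ=0.3883,φ=0.024) and Σ D·Y over m':
  (+0.5122-0.3432i)·(+0.0091-0.0009i)  (-0.1252+0.1049i)·(+0.0627-0.0045i)  (-0.3826+0.3979i)·(+0.2393-0.0115i)  (-0.2851+0.3685i)·(+0.4966-0.0119i)  (-0.1298+0.2112i)·(+0.3158+0.0000i)  (-0.0409+0.0861i)·(-0.4966-0.0119i)  (-0.0090+0.0258i)·(+0.2393+0.0115i)  (-0.0013+0.0056i)·(-0.0627-0.0045i)  (-0.0001+0.0008i)·(+0.0091+0.0009i)
Y_4^-3(R⁻¹ n̂) = -0.249209+0.319811i

Re=-0.2492 Im=0.3198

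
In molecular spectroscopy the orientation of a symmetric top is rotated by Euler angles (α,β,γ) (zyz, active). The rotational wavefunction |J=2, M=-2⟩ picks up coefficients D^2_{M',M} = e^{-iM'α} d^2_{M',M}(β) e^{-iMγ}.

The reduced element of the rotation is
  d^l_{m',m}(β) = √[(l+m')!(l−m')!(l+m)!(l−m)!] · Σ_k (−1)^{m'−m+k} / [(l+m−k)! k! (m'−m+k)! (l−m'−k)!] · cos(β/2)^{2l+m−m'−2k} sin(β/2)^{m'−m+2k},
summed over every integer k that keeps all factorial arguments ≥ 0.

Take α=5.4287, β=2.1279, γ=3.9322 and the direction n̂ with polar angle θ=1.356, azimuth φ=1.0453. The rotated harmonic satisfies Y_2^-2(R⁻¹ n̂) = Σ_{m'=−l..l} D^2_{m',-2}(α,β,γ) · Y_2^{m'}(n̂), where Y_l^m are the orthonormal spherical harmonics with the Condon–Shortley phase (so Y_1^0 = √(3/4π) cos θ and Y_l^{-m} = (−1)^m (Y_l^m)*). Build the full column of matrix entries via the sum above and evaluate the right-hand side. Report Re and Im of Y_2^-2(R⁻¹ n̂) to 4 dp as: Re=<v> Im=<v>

Need the full column D^2_{m',-2} for m'=−2..2 at α=5.4287, β=2.1279, γ=3.9322.
cos(β/2)=0.485422, sin(β/2)=0.874280
d^2_{-2,-2}: single k=0 term ⇒ +0.055524;  D = +0.055071-0.007074i
d^2_{-1,-2}: single k=0 term ⇒ -0.200005;  D = -0.149474-0.132889i
d^2_{0,-2}: single k=0 term ⇒ +0.441180;  D = -0.004596+0.441156i
d^2_{1,-2}: single k=0 term ⇒ -0.648785;  D = +0.493747-0.420876i
d^2_{2,-2}: single k=0 term ⇒ +0.584254;  D = -0.577816-0.086497i
Y_2^{m'}(θ=1.356,φ=1.0453) and Σ D·Y over m':
  (+0.0551-0.0071i)·(-0.1831-0.3200i)  (-0.1495-0.1329i)·(+0.0807-0.1392i)  (-0.0046+0.4412i)·(-0.2724+0.0000i)  (+0.4937-0.4209i)·(-0.0807-0.1392i)  (-0.5778-0.0865i)·(-0.1831+0.3200i)
Y_2^-2(R⁻¹ n̂) = -0.006573-0.330246i

Re=-0.0066 Im=-0.3302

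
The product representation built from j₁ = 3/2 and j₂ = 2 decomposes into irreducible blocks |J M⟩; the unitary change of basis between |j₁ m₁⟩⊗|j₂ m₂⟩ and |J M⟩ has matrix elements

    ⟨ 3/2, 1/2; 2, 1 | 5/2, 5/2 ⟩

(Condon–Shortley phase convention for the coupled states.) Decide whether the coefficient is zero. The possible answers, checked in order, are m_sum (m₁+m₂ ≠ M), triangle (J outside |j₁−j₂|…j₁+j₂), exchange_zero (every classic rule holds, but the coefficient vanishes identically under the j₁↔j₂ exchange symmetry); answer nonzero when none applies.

m-sum: m₁+m₂ = 1/2+1 = 3/2, M = 5/2  ✗ ⇒ coefficient is 0

m_sum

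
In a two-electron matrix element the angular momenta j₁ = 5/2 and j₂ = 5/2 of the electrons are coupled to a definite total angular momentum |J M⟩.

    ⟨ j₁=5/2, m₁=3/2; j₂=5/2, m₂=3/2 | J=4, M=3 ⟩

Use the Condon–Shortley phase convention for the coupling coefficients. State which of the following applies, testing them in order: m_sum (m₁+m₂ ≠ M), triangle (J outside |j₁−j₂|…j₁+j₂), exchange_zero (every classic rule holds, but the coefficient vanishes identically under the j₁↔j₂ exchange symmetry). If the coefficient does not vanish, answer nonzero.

m-sum: m₁+m₂ = 3/2+3/2 = 3, M = 3  ✓
triangle: |j₁−j₂| = 0 ≤ J = 4 ≤ j₁+j₂ = 5  ✓
exchange: j₁=j₂ and m₁=m₂, and (−1)^(j₁+j₂−J) = (−1)^1 = −1 forces ⟨j₁m₁;j₂m₂|JM⟩ = −⟨j₂m₂;j₁m₁|JM⟩ = −⟨j₁m₁;j₂m₂|JM⟩ ⇒ the coefficient vanishes identically
Racah sum check: Σ_k collapses to 0 ⇒ CG = 0

exchange_zero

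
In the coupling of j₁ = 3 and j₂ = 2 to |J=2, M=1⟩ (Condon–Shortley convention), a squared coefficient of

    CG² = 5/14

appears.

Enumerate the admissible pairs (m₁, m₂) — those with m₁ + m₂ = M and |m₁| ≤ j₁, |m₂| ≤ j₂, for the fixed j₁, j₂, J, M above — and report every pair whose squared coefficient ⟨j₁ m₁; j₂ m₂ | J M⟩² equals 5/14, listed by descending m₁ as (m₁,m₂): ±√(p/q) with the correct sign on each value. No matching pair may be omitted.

Admissible pairs with m₁+m₂ = M = 1: (-1,2), (0,1), (1,0), (2,-1), (3,-2)
  (m₁,m₂)=(3,-2): CG² = 5/14, CG = +√(5/14)   ← matches the target
  (m₁,m₂)=(2,-1): CG² = 0/1, CG = 0
  (m₁,m₂)=(1,0): CG² = 1/7, CG = −√(1/7)
  (m₁,m₂)=(0,1): CG² = 2/7, CG = +√(2/7)
  (m₁,m₂)=(-1,2): CG² = 3/14, CG = −√(3/14)
Pairs with CG² = 5/14: (3,-2): +√(5/14)

(3,-2): +√(5/14)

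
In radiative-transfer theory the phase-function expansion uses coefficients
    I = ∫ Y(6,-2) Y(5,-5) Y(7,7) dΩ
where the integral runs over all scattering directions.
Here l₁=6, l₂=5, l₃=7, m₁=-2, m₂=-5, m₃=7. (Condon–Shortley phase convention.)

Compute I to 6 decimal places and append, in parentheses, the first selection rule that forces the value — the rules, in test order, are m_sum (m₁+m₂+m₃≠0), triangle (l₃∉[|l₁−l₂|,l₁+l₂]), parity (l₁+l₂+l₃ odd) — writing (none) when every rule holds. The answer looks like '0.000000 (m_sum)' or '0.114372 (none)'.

-0.074875 (none)

m-sum 0 ✓  L=18 even ✓  1≤7≤11 ✓
Π(2lᵢ+1) = 13×11×15 = 2145
triangle coeff Δ(6,5,7) = 1/174594420
Σ_t [0,4]: t=0:+1/4147200 t=1:−1/207360 t=2:+1/82944 t=3:−1/207360 t=4:+1/4147200 = 1/345600
(3j)²=420/46189 [(6 5 7; 0 0 0)], sign=-1
Σ_t [0,0]: t=0:+1/696729600 = 1/696729600
(3j)²=7/1938 [(6 5 7; -2 -5 7)], sign=+1
⇒ 4πI² = 7350/104329
I = (-1)√(7350/104329/(4π)) = -0.07487489
No selection rule forces the value: the integral is nonzero (none).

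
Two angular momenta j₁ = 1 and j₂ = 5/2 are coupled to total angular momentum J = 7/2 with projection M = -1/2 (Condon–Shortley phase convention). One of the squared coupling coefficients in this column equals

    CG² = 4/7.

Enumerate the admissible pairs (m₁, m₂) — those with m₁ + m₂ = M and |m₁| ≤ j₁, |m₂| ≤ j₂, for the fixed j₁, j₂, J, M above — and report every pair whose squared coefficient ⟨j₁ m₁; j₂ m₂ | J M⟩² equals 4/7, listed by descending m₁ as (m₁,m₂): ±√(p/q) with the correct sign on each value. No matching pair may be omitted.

(0,-1/2): +√(4/7)

Admissible pairs with m₁+m₂ = M = -1/2: (-1,1/2), (0,-1/2), (1,-3/2)
  (m₁,m₂)=(1,-3/2): CG² = 1/7, CG = +√(1/7)
  (m₁,m₂)=(0,-1/2): CG² = 4/7, CG = +√(4/7)   ← matches the target
  (m₁,m₂)=(-1,1/2): CG² = 2/7, CG = +√(2/7)
Pairs with CG² = 4/7: (0,-1/2): +√(4/7)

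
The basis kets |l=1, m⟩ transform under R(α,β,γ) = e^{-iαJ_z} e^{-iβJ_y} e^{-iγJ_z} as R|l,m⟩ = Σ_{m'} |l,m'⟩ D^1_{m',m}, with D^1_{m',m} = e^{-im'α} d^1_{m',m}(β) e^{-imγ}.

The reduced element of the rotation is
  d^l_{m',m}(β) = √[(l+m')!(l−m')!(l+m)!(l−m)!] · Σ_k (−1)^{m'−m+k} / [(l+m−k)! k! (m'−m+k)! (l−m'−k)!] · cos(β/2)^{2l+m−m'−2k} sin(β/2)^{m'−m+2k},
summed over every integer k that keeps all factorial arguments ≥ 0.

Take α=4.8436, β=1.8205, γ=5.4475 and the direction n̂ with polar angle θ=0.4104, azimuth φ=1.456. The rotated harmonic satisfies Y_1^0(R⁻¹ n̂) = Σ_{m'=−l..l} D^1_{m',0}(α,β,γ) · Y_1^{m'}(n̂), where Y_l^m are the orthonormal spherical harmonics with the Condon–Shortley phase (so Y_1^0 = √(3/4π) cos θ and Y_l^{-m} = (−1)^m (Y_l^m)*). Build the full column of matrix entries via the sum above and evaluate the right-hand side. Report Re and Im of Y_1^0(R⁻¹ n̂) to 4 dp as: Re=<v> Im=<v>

Need the full column D^1_{m',0} for m'=−1..1 at α=4.8436, β=1.8205, γ=5.4475.
cos(β/2)=0.613548, sin(β/2)=0.789657
d^1_{-1,0}: single k=1 term ⇒ +0.685176;  D = +0.089645-0.679287i
d^1_{0,0}: k∈[0..1] ⇒ +0.376442 -0.623558 = -0.247117;  D = -0.247117+0.000000i
d^1_{1,0}: single k=0 term ⇒ -0.685176;  D = -0.089645-0.679287i
Y_1^{m'}(θ=0.4104,φ=1.456) and Σ D·Y over m':
  (+0.0896-0.6793i)·(+0.0158-0.1369i)  (-0.2471+0.0000i)·(+0.4480+0.0000i)  (-0.0896-0.6793i)·(-0.0158-0.1369i)
Y_1^0(R⁻¹ n̂) = -0.293923+0.000000i

Re=-0.2939 Im=0.0000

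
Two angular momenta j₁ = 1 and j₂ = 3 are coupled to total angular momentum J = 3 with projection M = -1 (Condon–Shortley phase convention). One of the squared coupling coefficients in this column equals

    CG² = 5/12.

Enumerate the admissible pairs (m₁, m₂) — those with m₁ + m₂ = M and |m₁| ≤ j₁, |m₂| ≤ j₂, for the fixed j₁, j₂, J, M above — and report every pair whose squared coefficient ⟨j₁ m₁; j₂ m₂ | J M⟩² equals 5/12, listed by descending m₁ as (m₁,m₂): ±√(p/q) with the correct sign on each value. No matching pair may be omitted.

(1,-2): +√(5/12)

Admissible pairs with m₁+m₂ = M = -1: (-1,0), (0,-1), (1,-2)
  (m₁,m₂)=(1,-2): CG² = 5/12, CG = +√(5/12)   ← matches the target
  (m₁,m₂)=(0,-1): CG² = 1/12, CG = +√(1/12)
  (m₁,m₂)=(-1,0): CG² = 1/2, CG = −√(1/2)
Pairs with CG² = 5/12: (1,-2): +√(5/12)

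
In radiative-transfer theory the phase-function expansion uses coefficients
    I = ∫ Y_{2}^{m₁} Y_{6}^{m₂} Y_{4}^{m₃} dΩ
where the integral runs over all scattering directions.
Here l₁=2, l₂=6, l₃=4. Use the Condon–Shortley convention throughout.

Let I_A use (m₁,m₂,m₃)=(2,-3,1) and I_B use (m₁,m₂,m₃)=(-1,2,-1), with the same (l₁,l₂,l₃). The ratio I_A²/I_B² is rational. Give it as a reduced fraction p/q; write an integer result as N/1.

9/16

l's match ⇒ only the (l;m) 3-j factors differ between A and B.
A: triangle coeff Δ(2,6,4) = 1/6435; Σ_t [0,0]: t=0:+1/17280 = 1/17280; (3j)²=14/715 [(2 6 4; 2 -3 1)], sign=-1
B: triangle coeff Δ(2,6,4) = 1/6435; Σ_t [3,3]: t=3:−1/4320 = -1/4320; (3j)²=224/6435 [(2 6 4; -1 2 -1)], sign=+1
I_A²/I_B² = (14/715)/(224/6435) = 9/16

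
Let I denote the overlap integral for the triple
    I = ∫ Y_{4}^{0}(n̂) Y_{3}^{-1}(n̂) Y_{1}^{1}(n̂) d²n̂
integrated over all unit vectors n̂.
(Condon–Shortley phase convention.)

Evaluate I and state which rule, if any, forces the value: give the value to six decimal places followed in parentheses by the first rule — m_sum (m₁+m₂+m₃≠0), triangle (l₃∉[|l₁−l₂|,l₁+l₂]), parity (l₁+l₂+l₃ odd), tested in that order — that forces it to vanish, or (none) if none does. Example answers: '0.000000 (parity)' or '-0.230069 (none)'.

Checks pass: Σm=0; 8 even; l₃=1∈[1,7].
(2·4+1)(2·3+1)(2·1+1) = 189
Δ: 6! 2! 0! / 9! → 1/252
sum: t=3:−1/36 = -1/36
3j²(4 3 1; 0 0 0) = Δ·Π!·Σ² = 4/63  (sign +1)
sum: t=2:+1/96 = 1/96
3j²(4 3 1; 0 -1 1) = Δ·Π!·Σ² = 1/42  (sign +1)
combine: 4πI² = 189·4/63·1/42 = 2/7
take √, sign +1: I = 0.15078601
No selection rule forces the value: the integral is nonzero (none).

0.150786 (none)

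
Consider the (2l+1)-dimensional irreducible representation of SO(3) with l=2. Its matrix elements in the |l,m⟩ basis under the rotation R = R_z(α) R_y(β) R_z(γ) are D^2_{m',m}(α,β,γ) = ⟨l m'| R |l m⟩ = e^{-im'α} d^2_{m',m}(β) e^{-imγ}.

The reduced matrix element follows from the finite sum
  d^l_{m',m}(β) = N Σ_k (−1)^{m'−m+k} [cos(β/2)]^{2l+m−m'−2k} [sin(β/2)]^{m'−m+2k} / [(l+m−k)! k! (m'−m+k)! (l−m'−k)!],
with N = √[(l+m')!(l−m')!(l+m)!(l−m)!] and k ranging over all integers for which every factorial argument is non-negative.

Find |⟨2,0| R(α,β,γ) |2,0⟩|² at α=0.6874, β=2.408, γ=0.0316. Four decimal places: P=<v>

Split into d^2_{0,0}(β=2.4080) × two z-phases.
Half-angle: c=0.358627, s=0.933481. N=√(2·2·2·2)=4.000000
The bounds max(0,m−m')=0 and min(l+m,l−m')=2 give 3 terms
  k=0: (−1)^0·4.0000/(4)·0.3586^4·0.9335^0 = +0.016541
  k=1: (−1)^1·4.0000/(1)·0.3586^2·0.9335^2 = -0.448287
  k=2: (−1)^2·4.0000/(4)·0.3586^0·0.9335^4 = +0.759315
d^2_{0,0}(2.4080) = +0.016541 -0.448287 +0.759315 = +0.327569
|D^2_{0,0}|² = |d^2_{0,0}(β)|² = (+0.327569)² = 0.107302 (the z-rotation phases have unit modulus)

P=0.1073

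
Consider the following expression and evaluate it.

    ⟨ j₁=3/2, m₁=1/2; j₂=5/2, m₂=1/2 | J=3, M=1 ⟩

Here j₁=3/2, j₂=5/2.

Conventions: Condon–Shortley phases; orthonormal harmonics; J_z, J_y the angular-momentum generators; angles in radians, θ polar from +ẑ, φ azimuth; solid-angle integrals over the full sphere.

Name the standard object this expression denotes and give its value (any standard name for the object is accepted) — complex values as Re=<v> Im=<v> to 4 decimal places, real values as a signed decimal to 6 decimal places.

Clebsch–Gordan coefficient, +√(1/60) ≈ +0.129099

This is a Clebsch–Gordan (vector-coupling) coefficient.
√[7·1!2!4!/8! · 2!1!3!2!4!2!] = √(48/5)
  +(−1)^0/∏(0,1,1,3,1,1)! = 1/6  (running 1/6)
  +(−1)^1/∏(1,0,0,2,2,2)! = -1/8  (running 1/24)
⟨..|..⟩ = √(48/5)·(1/24) = +0.129099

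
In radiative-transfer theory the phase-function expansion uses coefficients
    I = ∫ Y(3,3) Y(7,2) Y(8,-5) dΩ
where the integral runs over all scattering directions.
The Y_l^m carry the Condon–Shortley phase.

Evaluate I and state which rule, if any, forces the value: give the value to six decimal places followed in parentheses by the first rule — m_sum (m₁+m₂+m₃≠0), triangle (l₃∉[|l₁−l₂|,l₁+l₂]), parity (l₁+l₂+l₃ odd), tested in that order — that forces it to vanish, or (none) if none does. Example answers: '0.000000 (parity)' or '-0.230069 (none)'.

Rules hold: Σm=0, L=18 even, 4≤8≤10.
N = 7·15·17 = 1785
Δ = 2!·4!·12!/19! = 1/5290740
Racah Σ t=0..2: t=0:+1/7257600 t=1:−1/2073600 t=2:+1/7257600 = -1/4838400
⇒ 3j(3 7 8; 0 0 0)² = 252/20995, sgn -1
Racah Σ t=0..0: t=0:+1/104509440 = 1/104509440
⇒ 3j(3 7 8; 3 2 -5)² = 275/13566, sgn -1
4πI² = N·(3j₀)²·(3jₘ)² = 34650/79781
I = +1·√(0.434314/4π) = 0.18590752
No selection rule forces the value: the integral is nonzero (none).

0.185908 (none)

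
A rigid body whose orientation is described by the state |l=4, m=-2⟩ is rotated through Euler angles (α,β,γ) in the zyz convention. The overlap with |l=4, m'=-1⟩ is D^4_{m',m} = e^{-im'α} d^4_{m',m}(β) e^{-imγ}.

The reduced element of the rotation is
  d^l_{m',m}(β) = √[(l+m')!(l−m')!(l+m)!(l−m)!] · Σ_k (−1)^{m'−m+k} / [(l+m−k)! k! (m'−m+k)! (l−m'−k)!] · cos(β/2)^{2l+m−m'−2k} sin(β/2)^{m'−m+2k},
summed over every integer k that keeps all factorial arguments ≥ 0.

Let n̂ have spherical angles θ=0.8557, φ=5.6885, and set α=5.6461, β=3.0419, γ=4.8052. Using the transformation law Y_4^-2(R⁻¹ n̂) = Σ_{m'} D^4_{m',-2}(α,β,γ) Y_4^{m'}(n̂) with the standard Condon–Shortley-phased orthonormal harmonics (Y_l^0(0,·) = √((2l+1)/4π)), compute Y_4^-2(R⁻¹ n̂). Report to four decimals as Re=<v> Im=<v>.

Need the full column D^4_{m',-2} for m'=−4..4 at α=5.6461, β=3.0419, γ=4.8052.
cos(β/2)=0.049826, sin(β/2)=0.998758
d^4_{-4,-2}: single k=2 term ⇒ +0.000000;  D = +0.000000+0.000000i
d^4_{-3,-2}: k∈[1..2] ⇒ +0.000000 -0.000003 = -0.000003;  D = -0.000001-0.000003i
d^4_{-2,-2}: k∈[0..2] ⇒ +0.000000 -0.000000 +0.000092 = +0.000092;  D = -0.000043+0.000081i
d^4_{-1,-2}: k∈[0..2] ⇒ -0.000000 +0.000006 -0.001739 = -0.001732;  D = +0.001558-0.000756i
d^4_{0,-2}: k∈[0..2] ⇒ +0.000000 -0.000155 +0.023377 = +0.023222;  D = -0.022823-0.004286i
d^4_{1,-2}: k∈[0..2] ⇒ -0.000004 +0.002608 -0.209561 = -0.206958;  D = +0.140781+0.151698i
d^4_{2,-2}: k∈[0..2] ⇒ +0.000092 -0.029570 +0.990107 = +0.960629;  D = -0.106414-0.954716i
d^4_{3,-2}: k∈[0..1] ⇒ -0.001380 +0.184816 = +0.183436;  D = +0.092112-0.158632i
d^4_{4,-2}: single k=0 term ⇒ +0.013039;  D = +0.011971-0.005169i
Y_4^{m'}(θ=0.8557,φ=5.6885) and Σ D·Y over m':
  (+0.0000+0.0000i)·(-0.1040+0.0994i)  (-0.0000-0.0000i)·(-0.0748+0.3452i)  (-0.0000+0.0001i)·(+0.1427+0.3557i)  (+0.0016-0.0008i)·(+0.0018+0.0012i)  (-0.0228-0.0043i)·(-0.3627+0.0000i)  (+0.1408+0.1517i)·(-0.0018+0.0012i)  (-0.1064-0.9547i)·(+0.1427-0.3557i)  (+0.0921-0.1586i)·(+0.0748+0.3452i)  (+0.0120-0.0052i)·(-0.1040-0.0994i)
Y_4^-2(R⁻¹ n̂) = -0.287056-0.077605i

Re=-0.2871 Im=-0.0776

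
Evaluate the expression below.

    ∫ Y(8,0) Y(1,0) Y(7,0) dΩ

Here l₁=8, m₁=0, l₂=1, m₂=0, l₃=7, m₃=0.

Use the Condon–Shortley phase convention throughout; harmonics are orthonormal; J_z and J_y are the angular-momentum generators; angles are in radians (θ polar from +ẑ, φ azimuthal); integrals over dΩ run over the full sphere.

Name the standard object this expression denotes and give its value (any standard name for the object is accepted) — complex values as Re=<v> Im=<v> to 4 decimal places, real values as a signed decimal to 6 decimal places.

This is a Gaunt coefficient — the integral of a triple product of spherical harmonics over the sphere.
Rules hold: Σm=0, L=16 even, 7≤7≤9.
N = 17·3·15 = 765
Δ = 2!·14!·0!/17! = 1/2040
Racah Σ t=1..1: t=1:−1/25401600 = -1/25401600
⇒ 3j(8 1 7; 0 0 0)² = 8/255, sgn +1
(m-triple is (0,0,0) — same symbol as above.)
4πI² = N·(3j₀)²·(3jₘ)² = 64/85
I = +1·√(0.752941/4π) = 0.24477981

Gaunt coefficient, +0.244780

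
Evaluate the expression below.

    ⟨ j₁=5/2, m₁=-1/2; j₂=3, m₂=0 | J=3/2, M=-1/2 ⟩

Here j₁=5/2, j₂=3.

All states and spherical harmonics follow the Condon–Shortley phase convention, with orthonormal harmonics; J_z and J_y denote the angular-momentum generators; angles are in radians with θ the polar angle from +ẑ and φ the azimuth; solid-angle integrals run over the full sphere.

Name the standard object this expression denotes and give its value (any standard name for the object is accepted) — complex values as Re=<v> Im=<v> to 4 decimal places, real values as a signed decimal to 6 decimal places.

Clebsch–Gordan coefficient, +√(4/35) ≈ +0.338062

This is a Clebsch–Gordan (vector-coupling) coefficient.
triangle: 4!×1!×2!/8! = 48/40320
(j±m)!: 2!×3!×3!×3!×1!×2! = 864
prefactor² = (2J+1)×Δ×N² = 144/35
  k=2: +1/(2!×2!×1!×1!×0!×1!) = 1/4
  k=3: −1/(3!×1!×0!×0!×1!×2!) = -1/12
Σ = 1/6  ⇒  CG² = 144/35×(1/6)² = 4/35
CG = +√(4/35) = +0.338062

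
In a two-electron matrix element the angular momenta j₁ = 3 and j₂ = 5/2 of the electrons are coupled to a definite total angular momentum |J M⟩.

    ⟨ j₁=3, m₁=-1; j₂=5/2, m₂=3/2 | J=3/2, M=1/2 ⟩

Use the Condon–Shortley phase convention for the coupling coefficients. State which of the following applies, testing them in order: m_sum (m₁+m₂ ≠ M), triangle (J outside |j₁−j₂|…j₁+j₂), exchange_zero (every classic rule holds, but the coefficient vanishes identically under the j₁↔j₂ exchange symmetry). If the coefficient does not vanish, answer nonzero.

nonzero

m-sum: m₁+m₂ = -1+3/2 = 1/2, M = 1/2  ✓
triangle: |j₁−j₂| = 1/2 ≤ J = 3/2 ≤ j₁+j₂ = 11/2  ✓
exchange: j₁≠j₂ or m₁≠m₂ — the exchange symmetry imposes no constraint here
value check: CG = −√(7/30) = -0.483046 ≠ 0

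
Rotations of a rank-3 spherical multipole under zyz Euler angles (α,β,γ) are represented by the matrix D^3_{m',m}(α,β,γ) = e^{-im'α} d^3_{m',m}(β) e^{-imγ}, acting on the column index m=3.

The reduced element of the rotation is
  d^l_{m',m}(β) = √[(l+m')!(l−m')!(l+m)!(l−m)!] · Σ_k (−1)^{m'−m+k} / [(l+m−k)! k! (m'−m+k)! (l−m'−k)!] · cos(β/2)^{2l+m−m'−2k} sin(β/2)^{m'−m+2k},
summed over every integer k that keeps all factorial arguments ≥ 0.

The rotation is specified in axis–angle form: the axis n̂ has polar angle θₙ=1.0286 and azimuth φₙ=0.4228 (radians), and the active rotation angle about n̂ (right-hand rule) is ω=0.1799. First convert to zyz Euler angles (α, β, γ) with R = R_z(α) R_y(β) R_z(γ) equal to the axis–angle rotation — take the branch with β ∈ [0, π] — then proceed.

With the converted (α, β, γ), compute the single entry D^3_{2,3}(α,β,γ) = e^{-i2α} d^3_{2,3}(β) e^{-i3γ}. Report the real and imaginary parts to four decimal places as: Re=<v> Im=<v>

Axis–angle → zyz. n̂ = (sinθₙcosφₙ, sinθₙsinφₙ, cosθₙ) = (+0.781150, +0.351467, +0.516019), ω = 0.1799.
R = I cosω + sinω [n̂]ₓ + (1−cosω) n̂n̂ᵀ gives
  R = [+0.993709, -0.087901, +0.069394; +0.096763, +0.985855, -0.136845; -0.056383, +0.142699, +0.988159]
β = atan2(√(R₁₃²+R₂₃²), R₃₃) = 0.154043; α = atan2(R₂₃, R₁₃) mod 2π = 5.181697; γ = atan2(R₃₂, −R₃₁) mod 2π = 1.194504
D^3_{2,3}(5.1817,0.1540,1.1945) = e^{-i·2·5.1817}·d^3_{2,3}(0.1540)·e^{-i·3·1.1945}. Compute d first:
Half-angle: c=0.997035, s=0.076945. N=√(120·1·720·1)=293.938769
k∈{1} keeps every argument non-negative
  k=1: (−1)^0·293.9388/(120)·0.9970^5·0.0769^1 = +0.185699
d^3_{2,3}(0.1540) = +0.185699
Phases: e^{-i·(2)·5.1817}=-0.590905+0.806741i, e^{-i·(3)·1.1945}=-0.903932+0.427676i ⇒ D=+0.035118-0.182348i

Re=0.0351 Im=-0.1823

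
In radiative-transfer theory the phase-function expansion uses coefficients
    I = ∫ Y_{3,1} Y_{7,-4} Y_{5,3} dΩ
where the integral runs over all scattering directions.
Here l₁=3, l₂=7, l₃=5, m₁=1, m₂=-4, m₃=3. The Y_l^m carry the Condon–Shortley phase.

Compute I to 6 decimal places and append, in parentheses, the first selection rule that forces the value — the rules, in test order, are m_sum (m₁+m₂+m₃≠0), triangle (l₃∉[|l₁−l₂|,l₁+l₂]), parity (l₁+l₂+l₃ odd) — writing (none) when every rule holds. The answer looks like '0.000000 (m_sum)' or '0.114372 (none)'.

L=15 odd ⇒ parity kills the (l;000) factor ⇒ I = 0

0.000000 (parity)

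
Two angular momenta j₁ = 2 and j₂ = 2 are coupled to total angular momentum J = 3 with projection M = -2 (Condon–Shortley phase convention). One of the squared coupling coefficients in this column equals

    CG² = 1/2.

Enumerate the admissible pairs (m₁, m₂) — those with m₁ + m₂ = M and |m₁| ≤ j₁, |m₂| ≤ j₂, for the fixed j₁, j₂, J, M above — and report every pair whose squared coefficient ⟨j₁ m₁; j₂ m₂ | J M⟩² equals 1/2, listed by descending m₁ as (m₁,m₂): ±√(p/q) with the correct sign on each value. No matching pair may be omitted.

Admissible pairs with m₁+m₂ = M = -2: (-2,0), (-1,-1), (0,-2)
  (m₁,m₂)=(0,-2): CG² = 1/2, CG = +√(1/2)   ← matches the target
  (m₁,m₂)=(-1,-1): CG² = 0/1, CG = 0
  (m₁,m₂)=(-2,0): CG² = 1/2, CG = −√(1/2)   ← matches the target
Pairs with CG² = 1/2: (0,-2): +√(1/2); (-2,0): −√(1/2)

(0,-2): +√(1/2); (-2,0): −√(1/2)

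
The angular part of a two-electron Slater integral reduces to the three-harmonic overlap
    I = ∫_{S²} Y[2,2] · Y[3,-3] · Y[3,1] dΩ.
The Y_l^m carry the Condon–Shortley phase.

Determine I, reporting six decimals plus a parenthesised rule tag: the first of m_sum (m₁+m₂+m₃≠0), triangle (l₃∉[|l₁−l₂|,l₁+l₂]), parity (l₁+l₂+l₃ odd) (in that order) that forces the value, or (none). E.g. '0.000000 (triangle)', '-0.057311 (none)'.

0.132981 (none)

Rules hold: Σm=0, L=8 even, 1≤3≤5.
N = 5·7·7 = 245
Δ = 2!·2!·4!/9! = 1/3780
Racah Σ t=0..2: t=0:+1/24 t=1:−1/4 t=2:+1/24 = -1/6
⇒ 3j(2 3 3; 0 0 0)² = 4/105, sgn +1
Racah Σ t=0..0: t=0:+1/96 = 1/96
⇒ 3j(2 3 3; 2 -3 1)² = 1/42, sgn +1
4πI² = N·(3j₀)²·(3jₘ)² = 2/9
I = +1·√(0.222222/4π) = 0.13298076
No selection rule forces the value: the integral is nonzero (none).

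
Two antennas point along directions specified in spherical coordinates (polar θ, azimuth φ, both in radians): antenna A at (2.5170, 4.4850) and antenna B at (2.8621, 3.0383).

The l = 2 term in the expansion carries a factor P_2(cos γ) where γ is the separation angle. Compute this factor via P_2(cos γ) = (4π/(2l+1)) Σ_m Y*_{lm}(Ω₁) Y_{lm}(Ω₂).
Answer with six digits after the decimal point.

0.459258

Summing Y*_{l m}(θ₁,φ₁)·Y_{l m}(θ₂,φ₂) over m ∈ [−2, 2]; prefactor 4π/(2·2+1) = 2.513274:
  [-2]  conj(Y_{2,-2})(Ω₁) = (-0.118662, 0.058021) ; Y_{2,-2}(Ω₂) = (0.028772, 0.006030) ; Δ = (-0.003764, 0.000954)
  [-1]  conj(Y_{2,-1})(Ω₁) = (0.082615, 0.357035) ; Y_{2,-1}(Ω₂) = (0.203759, 0.021122) ; Δ = (0.009292, 0.074494)
  [+0]  conj(Y_{2,0})(Ω₁) = (0.307237, -0.000000) ; Y_{2,0}(Ω₂) = (0.558776, 0.000000) ; Δ = (0.171676, 0.000000)
  [+1]  conj(Y_{2,1})(Ω₁) = (-0.082615, 0.357035) ; Y_{2,1}(Ω₂) = (-0.203759, 0.021122) ; Δ = (0.009292, -0.074494)
  [+2]  conj(Y_{2,2})(Ω₁) = (-0.118662, -0.058021) ; Y_{2,2}(Ω₂) = (0.028772, -0.006030) ; Δ = (-0.003764, -0.000954)
Σ over m = (0.182733, 0.000000); ×(4π/5) → (0.459258, 0.000000). Real part: 0.459258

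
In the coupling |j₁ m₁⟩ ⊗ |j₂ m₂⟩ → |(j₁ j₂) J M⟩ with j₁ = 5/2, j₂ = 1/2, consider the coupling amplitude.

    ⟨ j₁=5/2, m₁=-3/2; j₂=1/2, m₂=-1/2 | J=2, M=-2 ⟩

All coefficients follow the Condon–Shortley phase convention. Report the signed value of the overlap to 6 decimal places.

+0.408248

j₁+j₂−J=1  J+j₁−j₂=4  J−j₁+j₂=0  j₁+j₂+J+1=6
(j₁±m₁, j₂±m₂, J±M) = (1,4,0,1,0,4)
P² = 96
sum k=0..0:
  [0] +1/24 = 1/24
S = 1/24
C² = P²·S² = 1/6 ; C = +0.408248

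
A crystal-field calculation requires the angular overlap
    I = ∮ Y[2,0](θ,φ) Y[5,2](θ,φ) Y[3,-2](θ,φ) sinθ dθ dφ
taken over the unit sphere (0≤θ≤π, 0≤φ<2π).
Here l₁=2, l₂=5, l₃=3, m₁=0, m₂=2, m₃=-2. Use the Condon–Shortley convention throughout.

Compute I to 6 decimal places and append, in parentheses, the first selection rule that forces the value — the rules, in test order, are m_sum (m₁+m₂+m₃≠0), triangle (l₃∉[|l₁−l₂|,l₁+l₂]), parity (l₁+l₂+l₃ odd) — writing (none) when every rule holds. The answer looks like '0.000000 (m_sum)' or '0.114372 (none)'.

m-sum 0 ✓  L=10 even ✓  3≤3≤7 ✓
Π(2lᵢ+1) = 5×11×7 = 385
triangle coeff Δ(2,5,3) = 1/2310
Σ_t [2,2]: t=2:+1/144 = 1/144
(3j)²=10/231 [(2 5 3; 0 0 0)], sign=-1
Σ_t [2,2]: t=2:+1/480 = 1/480
(3j)²=3/110 [(2 5 3; 0 2 -2)], sign=-1
⇒ 4πI² = 5/11
I = (+1)√(5/11/(4π)) = 0.19018827
No selection rule forces the value: the integral is nonzero (none).

0.190188 (none)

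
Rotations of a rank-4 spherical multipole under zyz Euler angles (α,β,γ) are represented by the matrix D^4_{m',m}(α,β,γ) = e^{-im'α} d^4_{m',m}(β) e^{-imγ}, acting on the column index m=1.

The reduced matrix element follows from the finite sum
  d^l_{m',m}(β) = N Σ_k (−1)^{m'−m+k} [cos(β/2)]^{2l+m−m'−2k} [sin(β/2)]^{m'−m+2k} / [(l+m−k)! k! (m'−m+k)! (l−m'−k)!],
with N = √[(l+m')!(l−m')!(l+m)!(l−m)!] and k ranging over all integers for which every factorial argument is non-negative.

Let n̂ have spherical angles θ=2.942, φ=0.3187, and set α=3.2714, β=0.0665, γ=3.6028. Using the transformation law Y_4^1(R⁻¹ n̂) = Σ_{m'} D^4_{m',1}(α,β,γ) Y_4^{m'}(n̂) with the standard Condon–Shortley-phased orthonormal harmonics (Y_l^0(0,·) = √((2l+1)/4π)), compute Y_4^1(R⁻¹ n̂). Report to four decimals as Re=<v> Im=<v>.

Re=0.2402 Im=-0.0439

Need the full column D^4_{m',1} for m'=−4..4 at α=3.2714, β=0.0665, γ=3.6028.
cos(β/2)=0.999447, sin(β/2)=0.033244
d^4_{-4,1}: single k=5 term ⇒ +0.000000;  D = -0.000000-0.000000i
d^4_{-3,1}: k∈[4..5] ⇒ +0.000016 -0.000000 = +0.000016;  D = +0.000016-0.000001i
d^4_{-2,1}: k∈[3..5] ⇒ +0.000518 -0.000001 +0.000000 = +0.000517;  D = -0.000507+0.000104i
d^4_{-1,1}: k∈[2..5] ⇒ +0.011015 -0.000037 +0.000000 -0.000000 = +0.010978;  D = +0.010381-0.003572i
d^4_{0,1}: k∈[1..4] ⇒ +0.148097 -0.000983 +0.000001 -0.000000 = +0.147115;  D = -0.131744+0.065470i
d^4_{1,1}: k∈[0..3] ⇒ +0.995587 -0.016522 +0.000037 -0.000000 = +0.979101;  D = +0.813022-0.545559i
d^4_{2,1}: k∈[0..2] ⇒ -0.140497 +0.000777 -0.000001 = -0.139720;  D = +0.104967-0.092216i
d^4_{3,1}: k∈[0..1] ⇒ +0.008743 -0.000016 = +0.008727;  D = +0.005755-0.006560i
d^4_{4,1}: single k=0 term ⇒ -0.000274;  D = +0.000153-0.000228i
Y_4^{m'}(θ=2.942,φ=0.3187) and Σ D·Y over m':
  (-0.0000-0.0000i)·(+0.0002-0.0007i)  (+0.0000-0.0000i)·(-0.0055+0.0078i)  (-0.0005+0.0001i)·(+0.0605-0.0448i)  (+0.0104-0.0036i)·(-0.3252+0.1073i)  (-0.1317+0.0655i)·(+0.6857+0.0000i)  (+0.8130-0.5456i)·(+0.3252+0.1073i)  (+0.1050-0.0922i)·(+0.0605+0.0448i)  (+0.0058-0.0066i)·(+0.0055+0.0078i)  (+0.0002-0.0002i)·(+0.0002+0.0007i)
Y_4^1(R⁻¹ n̂) = +0.240151-0.043853i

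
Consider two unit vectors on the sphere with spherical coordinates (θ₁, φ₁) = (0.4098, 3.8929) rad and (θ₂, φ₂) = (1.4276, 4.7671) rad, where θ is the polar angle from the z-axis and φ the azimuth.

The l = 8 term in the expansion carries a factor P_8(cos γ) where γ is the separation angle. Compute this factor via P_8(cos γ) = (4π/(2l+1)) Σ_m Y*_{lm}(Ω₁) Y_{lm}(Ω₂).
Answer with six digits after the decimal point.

Expand P_8 via completeness: Σ_{m} conj(Y_{8,m}) at Ω₁ times Y_{8,m} at Ω₂ —
  m=-8: (0.000315, -0.000088) × (0.429958, -0.201203) = (0.000118, -0.000101)  (running Σ = (0.000118, -0.000101))
  m=-7: (-0.001567, 0.002574) × (-0.102307, -0.253945) = (0.000814, 0.000135)  (running Σ = (0.000932, 0.000033))
  m=-6: (-0.003554, -0.017130) × (0.232655, -0.079240) = (-0.002184, -0.003704)  (running Σ = (-0.001252, -0.003671))
  m=-5: (0.058832, 0.041553) × (-0.080237, -0.285959) = (0.007162, -0.020158)  (running Σ = (0.005910, -0.023828))
  m=-4: (-0.212227, 0.029121) × (0.157649, -0.035062) = (-0.032436, 0.012032)  (running Σ = (-0.026527, -0.011796))
  m=-3: (0.279161, -0.343015) × (-0.049108, -0.296504) = (-0.115415, -0.065928)  (running Σ = (-0.141941, -0.077724))
  m=-2: (0.037312, 0.546398) × (0.121252, -0.013321) = (0.011803, 0.065755)  (running Σ = (-0.130138, -0.011969))
  m=-1: (-0.126668, -0.118314) × (-0.016418, -0.299789) = (-0.033390, 0.039916)  (running Σ = (-0.163528, 0.027947))
  m=0: (-0.445962, -0.000000) × (0.110072, 0.000000) = (-0.049088, -0.000000)  (running Σ = (-0.212616, 0.027947))
  m=1: (0.126668, -0.118314) × (0.016418, -0.299789) = (-0.033390, -0.039916)  (running Σ = (-0.246005, -0.011969))
  m=2: (0.037312, -0.546398) × (0.121252, 0.013321) = (0.011803, -0.065755)  (running Σ = (-0.234203, -0.077724))
  m=3: (-0.279161, -0.343015) × (0.049108, -0.296504) = (-0.115415, 0.065928)  (running Σ = (-0.349617, -0.011796))
  m=4: (-0.212227, -0.029121) × (0.157649, 0.035062) = (-0.032436, -0.012032)  (running Σ = (-0.382054, -0.023828))
  m=5: (-0.058832, 0.041553) × (0.080237, -0.285959) = (0.007162, 0.020158)  (running Σ = (-0.374892, -0.003671))
  m=6: (-0.003554, 0.017130) × (0.232655, 0.079240) = (-0.002184, 0.003704)  (running Σ = (-0.377076, 0.000033))
  m=7: (0.001567, 0.002574) × (0.102307, -0.253945) = (0.000814, -0.000135)  (running Σ = (-0.376262, -0.000101))
  m=8: (0.000315, 0.000088) × (0.429958, 0.201203) = (0.000118, 0.000101)  (running Σ = (-0.376144, -0.000000))
Σ over m = (-0.376144, -0.000000); ×(4π/17) → (-0.278045, -0.000000). Real part: -0.278045

-0.278045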